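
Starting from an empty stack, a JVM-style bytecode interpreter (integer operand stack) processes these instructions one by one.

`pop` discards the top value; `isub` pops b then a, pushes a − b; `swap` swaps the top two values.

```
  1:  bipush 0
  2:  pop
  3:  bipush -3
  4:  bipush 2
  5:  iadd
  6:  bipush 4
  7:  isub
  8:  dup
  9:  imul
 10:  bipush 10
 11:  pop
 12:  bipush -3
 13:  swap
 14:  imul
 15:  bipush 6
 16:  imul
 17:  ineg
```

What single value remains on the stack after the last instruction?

bipush 0  : [0]
pop       : []
bipush -3 : [-3]
bipush 2  : [-3, 2]
iadd      : [-1]
bipush 4  : [-1, 4]
isub      : [-5]
dup       : [-5, -5]
imul      : [25]
bipush 10 : [25, 10]
pop       : [25]
bipush -3 : [25, -3]
swap      : [-3, 25]
imul      : [-75]
bipush 6  : [-75, 6]
imul      : [-450]
ineg      : [450]

450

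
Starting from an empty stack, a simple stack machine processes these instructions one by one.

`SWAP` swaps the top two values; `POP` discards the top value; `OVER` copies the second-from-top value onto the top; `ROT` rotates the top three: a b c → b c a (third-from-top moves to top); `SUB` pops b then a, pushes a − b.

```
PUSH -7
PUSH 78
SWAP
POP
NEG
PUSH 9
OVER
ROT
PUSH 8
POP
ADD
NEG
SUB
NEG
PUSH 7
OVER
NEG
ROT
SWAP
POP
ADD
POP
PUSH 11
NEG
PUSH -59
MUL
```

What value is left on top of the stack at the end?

PUSH -7  -> [-7]
PUSH 78  -> [-7, 78]
SWAP     -> [78, -7]
POP      -> [78]
NEG      -> [-78]
PUSH 9   -> [-78, 9]
OVER     -> [-78, 9, -78]
ROT      -> [9, -78, -78]
PUSH 8   -> [9, -78, -78, 8]
POP      -> [9, -78, -78]
ADD      -> [9, -156]
NEG      -> [9, 156]
SUB      -> [-147]
NEG      -> [147]
PUSH 7   -> [147, 7]
OVER     -> [147, 7, 147]
NEG      -> [147, 7, -147]
ROT      -> [7, -147, 147]
SWAP     -> [7, 147, -147]
POP      -> [7, 147]
ADD      -> [154]
POP      -> []
PUSH 11  -> [11]
NEG      -> [-11]
PUSH -59 -> [-11, -59]
MUL      -> [649]

649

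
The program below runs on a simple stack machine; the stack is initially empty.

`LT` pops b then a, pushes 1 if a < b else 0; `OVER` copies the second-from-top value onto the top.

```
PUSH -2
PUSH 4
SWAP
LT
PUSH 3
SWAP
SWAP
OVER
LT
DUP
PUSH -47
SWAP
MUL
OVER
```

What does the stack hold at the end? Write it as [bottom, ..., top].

PUSH -2  -> [-2]
PUSH 4   -> [-2, 4]
SWAP     -> [4, -2]
LT       -> [0]
PUSH 3   -> [0, 3]
SWAP     -> [3, 0]
SWAP     -> [0, 3]
OVER     -> [0, 3, 0]
LT       -> [0, 0]
DUP      -> [0, 0, 0]
PUSH -47 -> [0, 0, 0, -47]
SWAP     -> [0, 0, -47, 0]
MUL      -> [0, 0, 0]
OVER     -> [0, 0, 0, 0]

[0, 0, 0, 0]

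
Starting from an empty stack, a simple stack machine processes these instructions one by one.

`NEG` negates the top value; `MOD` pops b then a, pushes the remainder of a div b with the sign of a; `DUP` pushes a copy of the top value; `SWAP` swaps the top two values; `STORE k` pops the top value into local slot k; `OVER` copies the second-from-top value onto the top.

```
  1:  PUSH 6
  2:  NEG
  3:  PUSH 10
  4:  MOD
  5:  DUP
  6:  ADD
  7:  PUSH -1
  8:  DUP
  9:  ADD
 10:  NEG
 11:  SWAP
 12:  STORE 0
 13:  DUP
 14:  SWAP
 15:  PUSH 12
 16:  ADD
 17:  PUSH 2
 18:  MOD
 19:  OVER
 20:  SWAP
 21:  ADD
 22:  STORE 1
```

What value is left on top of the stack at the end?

PUSH 6  : 6
NEG     : -6
PUSH 10 : -6 10
MOD     : -6
DUP     : -6 -6
ADD     : -12
PUSH -1 : -12 -1
DUP     : -12 -1 -1
ADD     : -12 -2
NEG     : -12 2
SWAP    : 2 -12
STORE 0 : 2
DUP     : 2 2
SWAP    : 2 2
PUSH 12 : 2 2 12
ADD     : 2 14
PUSH 2  : 2 14 2
MOD     : 2 0
OVER    : 2 0 2
SWAP    : 2 2 0
ADD     : 2 2
STORE 1 : 2

2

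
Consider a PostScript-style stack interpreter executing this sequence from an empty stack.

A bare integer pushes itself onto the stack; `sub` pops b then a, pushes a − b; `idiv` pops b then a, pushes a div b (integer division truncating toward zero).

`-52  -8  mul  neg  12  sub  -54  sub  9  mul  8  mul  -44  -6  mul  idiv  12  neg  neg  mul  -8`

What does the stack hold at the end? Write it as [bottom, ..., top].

-52  → [-52]
-8   → [-52, -8]
mul  → [416]
neg  → [-416]
12   → [-416, 12]
sub  → [-428]
-54  → [-428, -54]
sub  → [-374]
9    → [-374, 9]
mul  → [-3366]
8    → [-3366, 8]
mul  → [-26928]
-44  → [-26928, -44]
-6   → [-26928, -44, -6]
mul  → [-26928, 264]
idiv → [-102]
12   → [-102, 12]
neg  → [-102, -12]
neg  → [-102, 12]
mul  → [-1224]
-8   → [-1224, -8]

[-1224, -8]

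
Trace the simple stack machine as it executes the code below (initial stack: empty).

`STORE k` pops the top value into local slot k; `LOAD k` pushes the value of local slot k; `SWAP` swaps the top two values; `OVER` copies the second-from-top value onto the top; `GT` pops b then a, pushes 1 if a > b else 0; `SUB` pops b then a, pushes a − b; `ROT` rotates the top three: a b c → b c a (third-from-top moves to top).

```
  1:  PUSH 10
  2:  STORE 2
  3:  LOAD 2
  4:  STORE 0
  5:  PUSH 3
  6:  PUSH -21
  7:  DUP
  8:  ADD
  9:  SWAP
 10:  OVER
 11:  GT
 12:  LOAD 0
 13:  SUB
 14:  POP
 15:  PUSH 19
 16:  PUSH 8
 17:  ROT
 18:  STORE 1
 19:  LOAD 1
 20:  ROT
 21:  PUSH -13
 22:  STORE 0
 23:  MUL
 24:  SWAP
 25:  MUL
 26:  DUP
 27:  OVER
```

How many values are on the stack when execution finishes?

3

PUSH 10  → 10
STORE 2  → (empty)
LOAD 2   → 10
STORE 0  → (empty)
PUSH 3   → 3
PUSH -21 → 3 -21
DUP      → 3 -21 -21
ADD      → 3 -42
SWAP     → -42 3
OVER     → -42 3 -42
GT       → -42 1
LOAD 0   → -42 1 10
SUB      → -42 -9
POP      → -42
PUSH 19  → -42 19
PUSH 8   → -42 19 8
ROT      → 19 8 -42
STORE 1  → 19 8
LOAD 1   → 19 8 -42
ROT      → 8 -42 19
PUSH -13 → 8 -42 19 -13
STORE 0  → 8 -42 19
MUL      → 8 -798
SWAP     → -798 8
MUL      → -6384
DUP      → -6384 -6384
OVER     → -6384 -6384 -6384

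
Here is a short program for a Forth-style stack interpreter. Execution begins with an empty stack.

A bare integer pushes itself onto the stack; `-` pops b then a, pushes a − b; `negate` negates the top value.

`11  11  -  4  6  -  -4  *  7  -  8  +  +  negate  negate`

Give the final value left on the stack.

9

11     → [11]
11     → [11, 11]
-      → [0]
4      → [0, 4]
6      → [0, 4, 6]
-      → [0, -2]
-4     → [0, -2, -4]
*      → [0, 8]
7      → [0, 8, 7]
-      → [0, 1]
8      → [0, 1, 8]
+      → [0, 9]
+      → [9]
negate → [-9]
negate → [9]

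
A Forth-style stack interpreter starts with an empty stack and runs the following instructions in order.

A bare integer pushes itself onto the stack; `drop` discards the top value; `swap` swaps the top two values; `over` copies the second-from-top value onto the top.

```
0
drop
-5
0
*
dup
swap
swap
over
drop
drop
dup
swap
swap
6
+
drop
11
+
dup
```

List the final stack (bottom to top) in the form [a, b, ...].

[11, 11]

0     0
drop  (empty)
-5    -5
0     -5 0
*     0
dup   0 0
swap  0 0
swap  0 0
over  0 0 0
drop  0 0
drop  0
dup   0 0
swap  0 0
swap  0 0
6     0 0 6
+     0 6
drop  0
11    0 11
+     11
dup   11 11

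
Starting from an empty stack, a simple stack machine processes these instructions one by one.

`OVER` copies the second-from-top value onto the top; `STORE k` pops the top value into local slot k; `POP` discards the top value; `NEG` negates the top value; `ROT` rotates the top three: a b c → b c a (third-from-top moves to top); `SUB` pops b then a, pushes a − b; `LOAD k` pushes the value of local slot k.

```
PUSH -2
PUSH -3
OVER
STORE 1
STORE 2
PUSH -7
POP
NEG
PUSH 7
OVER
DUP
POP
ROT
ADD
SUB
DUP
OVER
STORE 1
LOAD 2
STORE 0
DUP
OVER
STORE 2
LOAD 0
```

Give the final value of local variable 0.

-3

PUSH -2 -> [-2]
PUSH -3 -> [-2, -3]
OVER    -> [-2, -3, -2]
STORE 1 -> [-2, -3]
STORE 2 -> [-2]
PUSH -7 -> [-2, -7]
POP     -> [-2]
NEG     -> [2]
PUSH 7  -> [2, 7]
OVER    -> [2, 7, 2]
DUP     -> [2, 7, 2, 2]
POP     -> [2, 7, 2]
ROT     -> [7, 2, 2]
ADD     -> [7, 4]
SUB     -> [3]
DUP     -> [3, 3]
OVER    -> [3, 3, 3]
STORE 1 -> [3, 3]
LOAD 2  -> [3, 3, -3]
STORE 0 -> [3, 3]
DUP     -> [3, 3, 3]
OVER    -> [3, 3, 3, 3]
STORE 2 -> [3, 3, 3]
LOAD 0  -> [3, 3, 3, -3]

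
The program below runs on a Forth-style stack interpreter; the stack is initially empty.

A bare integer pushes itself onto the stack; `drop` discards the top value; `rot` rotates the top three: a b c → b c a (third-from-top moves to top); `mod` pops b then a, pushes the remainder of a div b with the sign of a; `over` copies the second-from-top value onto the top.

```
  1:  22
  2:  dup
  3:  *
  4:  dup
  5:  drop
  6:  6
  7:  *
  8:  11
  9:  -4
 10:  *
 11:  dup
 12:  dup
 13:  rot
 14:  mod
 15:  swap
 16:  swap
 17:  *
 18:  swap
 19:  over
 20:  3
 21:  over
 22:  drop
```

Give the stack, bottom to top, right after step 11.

[2904, -44, -44]

22   : 22
dup  : 22 22
*    : 484
dup  : 484 484
drop : 484
6    : 484 6
*    : 2904
11   : 2904 11
-4   : 2904 11 -4
*    : 2904 -44
dup  : 2904 -44 -44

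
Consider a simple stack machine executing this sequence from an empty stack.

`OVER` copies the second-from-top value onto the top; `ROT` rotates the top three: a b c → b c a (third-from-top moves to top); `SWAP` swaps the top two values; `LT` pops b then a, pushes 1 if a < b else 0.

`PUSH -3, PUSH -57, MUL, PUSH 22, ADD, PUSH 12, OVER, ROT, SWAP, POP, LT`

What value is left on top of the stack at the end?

PUSH -3   -3
PUSH -57  -3 -57
MUL       171
PUSH 22   171 22
ADD       193
PUSH 12   193 12
OVER      193 12 193
ROT       12 193 193
SWAP      12 193 193
POP       12 193
LT        1

1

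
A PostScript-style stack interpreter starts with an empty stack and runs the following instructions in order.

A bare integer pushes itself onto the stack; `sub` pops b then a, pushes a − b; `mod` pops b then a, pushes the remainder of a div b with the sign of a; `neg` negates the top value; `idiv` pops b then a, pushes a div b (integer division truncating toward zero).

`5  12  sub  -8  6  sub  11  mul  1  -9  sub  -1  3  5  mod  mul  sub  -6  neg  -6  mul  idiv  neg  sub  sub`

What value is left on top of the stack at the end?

5    : [5]
12   : [5, 12]
sub  : [-7]
-8   : [-7, -8]
6    : [-7, -8, 6]
sub  : [-7, -14]
11   : [-7, -14, 11]
mul  : [-7, -154]
1    : [-7, -154, 1]
-9   : [-7, -154, 1, -9]
sub  : [-7, -154, 10]
-1   : [-7, -154, 10, -1]
3    : [-7, -154, 10, -1, 3]
5    : [-7, -154, 10, -1, 3, 5]
mod  : [-7, -154, 10, -1, 3]
mul  : [-7, -154, 10, -3]
sub  : [-7, -154, 13]
-6   : [-7, -154, 13, -6]
neg  : [-7, -154, 13, 6]
-6   : [-7, -154, 13, 6, -6]
mul  : [-7, -154, 13, -36]
idiv : [-7, -154, 0]
neg  : [-7, -154, 0]
sub  : [-7, -154]
sub  : [147]

147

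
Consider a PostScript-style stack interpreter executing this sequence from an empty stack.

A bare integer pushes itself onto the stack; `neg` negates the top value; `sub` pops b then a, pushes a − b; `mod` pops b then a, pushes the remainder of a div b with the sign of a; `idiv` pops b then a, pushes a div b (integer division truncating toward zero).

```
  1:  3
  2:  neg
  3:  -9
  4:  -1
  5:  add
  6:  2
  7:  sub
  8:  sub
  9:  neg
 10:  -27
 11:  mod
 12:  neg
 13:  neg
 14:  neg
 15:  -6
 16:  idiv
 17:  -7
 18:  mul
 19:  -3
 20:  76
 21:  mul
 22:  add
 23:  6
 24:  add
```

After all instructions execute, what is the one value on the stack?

3     3
neg   -3
-9    -3 -9
-1    -3 -9 -1
add   -3 -10
2     -3 -10 2
sub   -3 -12
sub   9
neg   -9
-27   -9 -27
mod   -9
neg   9
neg   -9
neg   9
-6    9 -6
idiv  -1
-7    -1 -7
mul   7
-3    7 -3
76    7 -3 76
mul   7 -228
add   -221
6     -221 6
add   -215

-215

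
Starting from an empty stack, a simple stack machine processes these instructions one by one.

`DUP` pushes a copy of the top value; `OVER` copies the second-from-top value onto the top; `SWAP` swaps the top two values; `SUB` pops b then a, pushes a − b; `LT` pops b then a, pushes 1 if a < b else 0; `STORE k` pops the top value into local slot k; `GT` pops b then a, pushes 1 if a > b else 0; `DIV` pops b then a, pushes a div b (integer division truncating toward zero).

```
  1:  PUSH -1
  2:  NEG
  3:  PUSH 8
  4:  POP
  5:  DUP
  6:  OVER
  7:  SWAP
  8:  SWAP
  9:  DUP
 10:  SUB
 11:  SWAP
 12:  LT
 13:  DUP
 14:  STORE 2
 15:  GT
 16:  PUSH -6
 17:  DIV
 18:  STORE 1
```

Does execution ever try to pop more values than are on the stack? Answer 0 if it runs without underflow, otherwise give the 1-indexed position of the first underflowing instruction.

0

PUSH -1 -> -1
NEG     -> 1
PUSH 8  -> 1 8
POP     -> 1
DUP     -> 1 1
OVER    -> 1 1 1
SWAP    -> 1 1 1
SWAP    -> 1 1 1
DUP     -> 1 1 1 1
SUB     -> 1 1 0
SWAP    -> 1 0 1
LT      -> 1 1
DUP     -> 1 1 1
STORE 2 -> 1 1
GT      -> 0
PUSH -6 -> 0 -6
DIV     -> 0
STORE 1 -> (empty)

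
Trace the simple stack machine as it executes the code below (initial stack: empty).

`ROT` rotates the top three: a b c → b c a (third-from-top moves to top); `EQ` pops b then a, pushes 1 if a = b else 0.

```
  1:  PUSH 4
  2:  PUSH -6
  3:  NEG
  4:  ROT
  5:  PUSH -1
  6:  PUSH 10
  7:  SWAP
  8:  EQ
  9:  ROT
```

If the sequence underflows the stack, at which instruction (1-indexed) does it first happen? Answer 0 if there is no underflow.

PUSH 4   [4]
PUSH -6  [4, -6]
NEG      [4, 6]
ROT  — needs 3 operands, stack has 2 → underflow

4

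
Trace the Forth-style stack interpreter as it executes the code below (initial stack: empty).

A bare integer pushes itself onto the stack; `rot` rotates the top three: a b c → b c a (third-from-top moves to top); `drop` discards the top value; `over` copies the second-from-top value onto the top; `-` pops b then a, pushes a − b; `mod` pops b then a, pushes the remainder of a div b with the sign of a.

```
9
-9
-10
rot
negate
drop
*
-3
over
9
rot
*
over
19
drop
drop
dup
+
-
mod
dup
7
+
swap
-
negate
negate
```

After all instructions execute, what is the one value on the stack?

9      → [9]
-9     → [9, -9]
-10    → [9, -9, -10]
rot    → [-9, -10, 9]
negate → [-9, -10, -9]
drop   → [-9, -10]
*      → [90]
-3     → [90, -3]
over   → [90, -3, 90]
9      → [90, -3, 90, 9]
rot    → [90, 90, 9, -3]
*      → [90, 90, -27]
over   → [90, 90, -27, 90]
19     → [90, 90, -27, 90, 19]
drop   → [90, 90, -27, 90]
drop   → [90, 90, -27]
dup    → [90, 90, -27, -27]
+      → [90, 90, -54]
-      → [90, 144]
mod    → [90]
dup    → [90, 90]
7      → [90, 90, 7]
+      → [90, 97]
swap   → [97, 90]
-      → [7]
negate → [-7]
negate → [7]

7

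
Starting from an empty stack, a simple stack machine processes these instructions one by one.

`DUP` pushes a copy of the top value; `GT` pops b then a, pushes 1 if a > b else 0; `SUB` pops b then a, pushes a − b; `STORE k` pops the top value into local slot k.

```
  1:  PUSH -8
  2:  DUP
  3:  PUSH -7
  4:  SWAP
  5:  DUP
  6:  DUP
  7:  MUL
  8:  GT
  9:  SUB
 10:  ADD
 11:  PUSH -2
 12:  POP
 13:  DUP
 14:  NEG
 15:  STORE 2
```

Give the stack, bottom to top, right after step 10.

[-15]

PUSH -8 -> -8
DUP     -> -8 -8
PUSH -7 -> -8 -8 -7
SWAP    -> -8 -7 -8
DUP     -> -8 -7 -8 -8
DUP     -> -8 -7 -8 -8 -8
MUL     -> -8 -7 -8 64
GT      -> -8 -7 0
SUB     -> -8 -7
ADD     -> -15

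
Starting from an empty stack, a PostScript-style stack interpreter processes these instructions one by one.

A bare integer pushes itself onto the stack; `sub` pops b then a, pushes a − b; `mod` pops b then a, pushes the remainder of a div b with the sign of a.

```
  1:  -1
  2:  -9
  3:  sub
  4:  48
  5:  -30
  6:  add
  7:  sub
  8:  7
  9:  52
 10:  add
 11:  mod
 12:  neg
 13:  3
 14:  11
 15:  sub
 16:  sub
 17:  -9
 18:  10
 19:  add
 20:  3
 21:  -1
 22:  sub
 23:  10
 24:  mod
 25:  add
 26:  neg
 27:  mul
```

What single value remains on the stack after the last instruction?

-90

-1   [-1]
-9   [-1, -9]
sub  [8]
48   [8, 48]
-30  [8, 48, -30]
add  [8, 18]
sub  [-10]
7    [-10, 7]
52   [-10, 7, 52]
add  [-10, 59]
mod  [-10]
neg  [10]
3    [10, 3]
11   [10, 3, 11]
sub  [10, -8]
sub  [18]
-9   [18, -9]
10   [18, -9, 10]
add  [18, 1]
3    [18, 1, 3]
-1   [18, 1, 3, -1]
sub  [18, 1, 4]
10   [18, 1, 4, 10]
mod  [18, 1, 4]
add  [18, 5]
neg  [18, -5]
mul  [-90]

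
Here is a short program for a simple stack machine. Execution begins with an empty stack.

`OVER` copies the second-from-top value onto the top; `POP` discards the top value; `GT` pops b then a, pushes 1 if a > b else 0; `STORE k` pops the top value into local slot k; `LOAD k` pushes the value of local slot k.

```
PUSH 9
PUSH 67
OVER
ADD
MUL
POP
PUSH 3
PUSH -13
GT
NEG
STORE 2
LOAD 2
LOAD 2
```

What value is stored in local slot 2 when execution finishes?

PUSH 9   → [9]
PUSH 67  → [9, 67]
OVER     → [9, 67, 9]
ADD      → [9, 76]
MUL      → [684]
POP      → []
PUSH 3   → [3]
PUSH -13 → [3, -13]
GT       → [1]
NEG      → [-1]
STORE 2  → []
LOAD 2   → [-1]
LOAD 2   → [-1, -1]

-1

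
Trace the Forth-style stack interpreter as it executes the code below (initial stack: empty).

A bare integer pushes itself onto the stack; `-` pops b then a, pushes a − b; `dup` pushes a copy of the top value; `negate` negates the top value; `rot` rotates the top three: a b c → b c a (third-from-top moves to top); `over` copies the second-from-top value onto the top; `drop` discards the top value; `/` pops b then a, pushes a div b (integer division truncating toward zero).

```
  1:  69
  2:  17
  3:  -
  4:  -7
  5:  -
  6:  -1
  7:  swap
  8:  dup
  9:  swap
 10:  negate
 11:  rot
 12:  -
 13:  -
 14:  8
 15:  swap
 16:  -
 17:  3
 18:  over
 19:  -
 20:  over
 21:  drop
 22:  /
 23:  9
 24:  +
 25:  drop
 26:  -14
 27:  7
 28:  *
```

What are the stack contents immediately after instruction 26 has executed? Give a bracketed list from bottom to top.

[-14]

69     : 69
17     : 69 17
-      : 52
-7     : 52 -7
-      : 59
-1     : 59 -1
swap   : -1 59
dup    : -1 59 59
swap   : -1 59 59
negate : -1 59 -59
rot    : 59 -59 -1
-      : 59 -58
-      : 117
8      : 117 8
swap   : 8 117
-      : -109
3      : -109 3
over   : -109 3 -109
-      : -109 112
over   : -109 112 -109
drop   : -109 112
/      : 0
9      : 0 9
+      : 9
drop   : (empty)
-14    : -14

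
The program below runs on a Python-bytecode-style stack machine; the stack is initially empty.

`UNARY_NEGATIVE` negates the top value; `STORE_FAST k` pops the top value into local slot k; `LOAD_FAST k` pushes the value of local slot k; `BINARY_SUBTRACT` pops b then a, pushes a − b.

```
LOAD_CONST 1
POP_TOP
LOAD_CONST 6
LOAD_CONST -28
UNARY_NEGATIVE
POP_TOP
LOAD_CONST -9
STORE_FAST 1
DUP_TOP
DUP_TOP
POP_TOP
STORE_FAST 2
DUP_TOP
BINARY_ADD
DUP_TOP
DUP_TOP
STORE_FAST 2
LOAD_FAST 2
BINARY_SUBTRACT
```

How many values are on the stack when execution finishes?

LOAD_CONST 1     1
POP_TOP          (empty)
LOAD_CONST 6     6
LOAD_CONST -28   6 -28
UNARY_NEGATIVE   6 28
POP_TOP          6
LOAD_CONST -9    6 -9
STORE_FAST 1     6
DUP_TOP          6 6
DUP_TOP          6 6 6
POP_TOP          6 6
STORE_FAST 2     6
DUP_TOP          6 6
BINARY_ADD       12
DUP_TOP          12 12
DUP_TOP          12 12 12
STORE_FAST 2     12 12
LOAD_FAST 2      12 12 12
BINARY_SUBTRACT  12 0

2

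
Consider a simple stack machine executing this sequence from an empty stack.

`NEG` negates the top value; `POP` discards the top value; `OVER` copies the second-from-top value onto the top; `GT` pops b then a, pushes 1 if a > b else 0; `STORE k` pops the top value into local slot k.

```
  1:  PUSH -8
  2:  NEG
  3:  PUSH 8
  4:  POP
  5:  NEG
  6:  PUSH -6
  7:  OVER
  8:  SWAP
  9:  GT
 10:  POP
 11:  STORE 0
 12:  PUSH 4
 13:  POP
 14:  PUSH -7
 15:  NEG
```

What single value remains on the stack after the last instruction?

PUSH -8 : -8
NEG     : 8
PUSH 8  : 8 8
POP     : 8
NEG     : -8
PUSH -6 : -8 -6
OVER    : -8 -6 -8
SWAP    : -8 -8 -6
GT      : -8 0
POP     : -8
STORE 0 : (empty)
PUSH 4  : 4
POP     : (empty)
PUSH -7 : -7
NEG     : 7

7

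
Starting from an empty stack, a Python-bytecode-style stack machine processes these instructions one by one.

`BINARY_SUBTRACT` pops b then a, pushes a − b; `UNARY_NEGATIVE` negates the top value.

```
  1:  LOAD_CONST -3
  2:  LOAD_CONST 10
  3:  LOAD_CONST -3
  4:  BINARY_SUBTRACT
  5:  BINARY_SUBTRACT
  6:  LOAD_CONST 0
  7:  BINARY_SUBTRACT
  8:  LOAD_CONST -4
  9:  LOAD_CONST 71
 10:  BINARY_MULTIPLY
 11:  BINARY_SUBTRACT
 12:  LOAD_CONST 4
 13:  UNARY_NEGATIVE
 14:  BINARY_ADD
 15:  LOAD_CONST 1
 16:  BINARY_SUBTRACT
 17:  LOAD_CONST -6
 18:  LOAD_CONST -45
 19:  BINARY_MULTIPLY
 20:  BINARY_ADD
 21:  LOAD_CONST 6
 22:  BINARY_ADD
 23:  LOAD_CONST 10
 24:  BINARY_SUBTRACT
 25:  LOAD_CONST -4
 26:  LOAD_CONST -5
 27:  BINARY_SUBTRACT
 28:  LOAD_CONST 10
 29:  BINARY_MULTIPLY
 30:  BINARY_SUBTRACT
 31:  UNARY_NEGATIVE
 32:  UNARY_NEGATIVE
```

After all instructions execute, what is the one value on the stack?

LOAD_CONST -3   → [-3]
LOAD_CONST 10   → [-3, 10]
LOAD_CONST -3   → [-3, 10, -3]
BINARY_SUBTRACT → [-3, 13]
BINARY_SUBTRACT → [-16]
LOAD_CONST 0    → [-16, 0]
BINARY_SUBTRACT → [-16]
LOAD_CONST -4   → [-16, -4]
LOAD_CONST 71   → [-16, -4, 71]
BINARY_MULTIPLY → [-16, -284]
BINARY_SUBTRACT → [268]
LOAD_CONST 4    → [268, 4]
UNARY_NEGATIVE  → [268, -4]
BINARY_ADD      → [264]
LOAD_CONST 1    → [264, 1]
BINARY_SUBTRACT → [263]
LOAD_CONST -6   → [263, -6]
LOAD_CONST -45  → [263, -6, -45]
BINARY_MULTIPLY → [263, 270]
BINARY_ADD      → [533]
LOAD_CONST 6    → [533, 6]
BINARY_ADD      → [539]
LOAD_CONST 10   → [539, 10]
BINARY_SUBTRACT → [529]
LOAD_CONST -4   → [529, -4]
LOAD_CONST -5   → [529, -4, -5]
BINARY_SUBTRACT → [529, 1]
LOAD_CONST 10   → [529, 1, 10]
BINARY_MULTIPLY → [529, 10]
BINARY_SUBTRACT → [519]
UNARY_NEGATIVE  → [-519]
UNARY_NEGATIVE  → [519]

519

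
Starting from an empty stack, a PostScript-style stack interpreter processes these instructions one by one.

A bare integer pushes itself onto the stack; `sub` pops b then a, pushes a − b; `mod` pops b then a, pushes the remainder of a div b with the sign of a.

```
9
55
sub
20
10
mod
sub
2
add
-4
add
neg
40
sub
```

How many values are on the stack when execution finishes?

1

9    [9]
55   [9, 55]
sub  [-46]
20   [-46, 20]
10   [-46, 20, 10]
mod  [-46, 0]
sub  [-46]
2    [-46, 2]
add  [-44]
-4   [-44, -4]
add  [-48]
neg  [48]
40   [48, 40]
sub  [8]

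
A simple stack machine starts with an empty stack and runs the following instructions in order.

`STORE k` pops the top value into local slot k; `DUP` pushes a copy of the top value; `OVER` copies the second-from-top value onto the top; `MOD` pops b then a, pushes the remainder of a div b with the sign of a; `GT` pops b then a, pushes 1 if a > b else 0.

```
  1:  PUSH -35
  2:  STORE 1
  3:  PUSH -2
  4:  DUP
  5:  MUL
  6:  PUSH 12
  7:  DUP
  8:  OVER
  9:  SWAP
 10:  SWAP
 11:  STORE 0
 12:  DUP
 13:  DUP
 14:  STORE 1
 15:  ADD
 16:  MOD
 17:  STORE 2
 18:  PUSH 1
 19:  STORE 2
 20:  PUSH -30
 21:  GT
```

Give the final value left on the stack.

1

PUSH -35 → [-35]
STORE 1  → []
PUSH -2  → [-2]
DUP      → [-2, -2]
MUL      → [4]
PUSH 12  → [4, 12]
DUP      → [4, 12, 12]
OVER     → [4, 12, 12, 12]
SWAP     → [4, 12, 12, 12]
SWAP     → [4, 12, 12, 12]
STORE 0  → [4, 12, 12]
DUP      → [4, 12, 12, 12]
DUP      → [4, 12, 12, 12, 12]
STORE 1  → [4, 12, 12, 12]
ADD      → [4, 12, 24]
MOD      → [4, 12]
STORE 2  → [4]
PUSH 1   → [4, 1]
STORE 2  → [4]
PUSH -30 → [4, -30]
GT       → [1]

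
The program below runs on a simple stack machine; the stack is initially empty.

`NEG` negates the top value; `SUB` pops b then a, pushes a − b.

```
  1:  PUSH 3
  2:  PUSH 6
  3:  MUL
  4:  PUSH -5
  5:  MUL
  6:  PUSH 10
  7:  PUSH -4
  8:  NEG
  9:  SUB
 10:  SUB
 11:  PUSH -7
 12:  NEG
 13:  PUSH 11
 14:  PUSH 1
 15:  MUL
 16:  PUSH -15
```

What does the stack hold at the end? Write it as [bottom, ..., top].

PUSH 3   → [3]
PUSH 6   → [3, 6]
MUL      → [18]
PUSH -5  → [18, -5]
MUL      → [-90]
PUSH 10  → [-90, 10]
PUSH -4  → [-90, 10, -4]
NEG      → [-90, 10, 4]
SUB      → [-90, 6]
SUB      → [-96]
PUSH -7  → [-96, -7]
NEG      → [-96, 7]
PUSH 11  → [-96, 7, 11]
PUSH 1   → [-96, 7, 11, 1]
MUL      → [-96, 7, 11]
PUSH -15 → [-96, 7, 11, -15]

[-96, 7, 11, -15]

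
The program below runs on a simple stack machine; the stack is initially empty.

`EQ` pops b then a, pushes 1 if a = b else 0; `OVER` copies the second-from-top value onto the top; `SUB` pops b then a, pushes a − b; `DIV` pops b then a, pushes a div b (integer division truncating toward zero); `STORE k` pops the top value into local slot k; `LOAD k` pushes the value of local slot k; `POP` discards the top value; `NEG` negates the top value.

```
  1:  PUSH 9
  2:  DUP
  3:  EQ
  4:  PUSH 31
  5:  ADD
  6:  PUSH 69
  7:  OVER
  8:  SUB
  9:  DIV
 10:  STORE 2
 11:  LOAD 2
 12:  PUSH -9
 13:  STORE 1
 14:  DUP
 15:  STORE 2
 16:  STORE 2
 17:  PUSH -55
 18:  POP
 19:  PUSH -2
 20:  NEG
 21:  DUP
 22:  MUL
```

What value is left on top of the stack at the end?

4

PUSH 9   : [9]
DUP      : [9, 9]
EQ       : [1]
PUSH 31  : [1, 31]
ADD      : [32]
PUSH 69  : [32, 69]
OVER     : [32, 69, 32]
SUB      : [32, 37]
DIV      : [0]
STORE 2  : []
LOAD 2   : [0]
PUSH -9  : [0, -9]
STORE 1  : [0]
DUP      : [0, 0]
STORE 2  : [0]
STORE 2  : []
PUSH -55 : [-55]
POP      : []
PUSH -2  : [-2]
NEG      : [2]
DUP      : [2, 2]
MUL      : [4]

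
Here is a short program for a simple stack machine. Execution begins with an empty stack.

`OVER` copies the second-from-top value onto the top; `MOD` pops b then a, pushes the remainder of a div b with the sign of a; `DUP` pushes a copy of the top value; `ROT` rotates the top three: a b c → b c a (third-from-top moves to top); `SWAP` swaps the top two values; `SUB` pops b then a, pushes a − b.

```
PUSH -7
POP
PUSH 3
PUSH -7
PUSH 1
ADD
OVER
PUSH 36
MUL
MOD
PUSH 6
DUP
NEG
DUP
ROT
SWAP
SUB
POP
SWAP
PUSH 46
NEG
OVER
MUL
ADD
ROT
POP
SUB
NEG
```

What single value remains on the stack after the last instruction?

PUSH -7 → [-7]
POP     → []
PUSH 3  → [3]
PUSH -7 → [3, -7]
PUSH 1  → [3, -7, 1]
ADD     → [3, -6]
OVER    → [3, -6, 3]
PUSH 36 → [3, -6, 3, 36]
MUL     → [3, -6, 108]
MOD     → [3, -6]
PUSH 6  → [3, -6, 6]
DUP     → [3, -6, 6, 6]
NEG     → [3, -6, 6, -6]
DUP     → [3, -6, 6, -6, -6]
ROT     → [3, -6, -6, -6, 6]
SWAP    → [3, -6, -6, 6, -6]
SUB     → [3, -6, -6, 12]
POP     → [3, -6, -6]
SWAP    → [3, -6, -6]
PUSH 46 → [3, -6, -6, 46]
NEG     → [3, -6, -6, -46]
OVER    → [3, -6, -6, -46, -6]
MUL     → [3, -6, -6, 276]
ADD     → [3, -6, 270]
ROT     → [-6, 270, 3]
POP     → [-6, 270]
SUB     → [-276]
NEG     → [276]

276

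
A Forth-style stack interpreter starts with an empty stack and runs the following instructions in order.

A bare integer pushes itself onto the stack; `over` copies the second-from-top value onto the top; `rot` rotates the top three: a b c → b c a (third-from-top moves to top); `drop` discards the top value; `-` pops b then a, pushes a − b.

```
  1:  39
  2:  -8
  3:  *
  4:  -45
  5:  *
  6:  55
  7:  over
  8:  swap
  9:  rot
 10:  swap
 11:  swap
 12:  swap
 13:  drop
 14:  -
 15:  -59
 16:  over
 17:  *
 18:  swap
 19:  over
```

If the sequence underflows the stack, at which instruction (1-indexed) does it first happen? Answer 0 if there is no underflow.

0

39   → [39]
-8   → [39, -8]
*    → [-312]
-45  → [-312, -45]
*    → [14040]
55   → [14040, 55]
over → [14040, 55, 14040]
swap → [14040, 14040, 55]
rot  → [14040, 55, 14040]
swap → [14040, 14040, 55]
swap → [14040, 55, 14040]
swap → [14040, 14040, 55]
drop → [14040, 14040]
-    → [0]
-59  → [0, -59]
over → [0, -59, 0]
*    → [0, 0]
swap → [0, 0]
over → [0, 0, 0]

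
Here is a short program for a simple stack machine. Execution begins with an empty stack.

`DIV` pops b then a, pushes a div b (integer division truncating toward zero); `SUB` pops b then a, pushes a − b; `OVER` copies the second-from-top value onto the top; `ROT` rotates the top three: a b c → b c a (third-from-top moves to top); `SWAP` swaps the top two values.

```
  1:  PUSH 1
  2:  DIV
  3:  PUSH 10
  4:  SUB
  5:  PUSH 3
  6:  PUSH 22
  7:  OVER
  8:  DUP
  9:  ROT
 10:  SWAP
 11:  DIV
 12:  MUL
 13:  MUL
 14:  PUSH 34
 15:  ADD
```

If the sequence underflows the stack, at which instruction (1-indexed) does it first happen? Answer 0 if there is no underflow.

PUSH 1 : 1
DIV  — needs 2 operands, stack has 1 → underflow

2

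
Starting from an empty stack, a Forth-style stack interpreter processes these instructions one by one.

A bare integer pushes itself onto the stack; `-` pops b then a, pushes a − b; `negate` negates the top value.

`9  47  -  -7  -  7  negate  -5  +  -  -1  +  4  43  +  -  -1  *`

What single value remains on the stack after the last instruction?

9      → [9]
47     → [9, 47]
-      → [-38]
-7     → [-38, -7]
-      → [-31]
7      → [-31, 7]
negate → [-31, -7]
-5     → [-31, -7, -5]
+      → [-31, -12]
-      → [-19]
-1     → [-19, -1]
+      → [-20]
4      → [-20, 4]
43     → [-20, 4, 43]
+      → [-20, 47]
-      → [-67]
-1     → [-67, -1]
*      → [67]

67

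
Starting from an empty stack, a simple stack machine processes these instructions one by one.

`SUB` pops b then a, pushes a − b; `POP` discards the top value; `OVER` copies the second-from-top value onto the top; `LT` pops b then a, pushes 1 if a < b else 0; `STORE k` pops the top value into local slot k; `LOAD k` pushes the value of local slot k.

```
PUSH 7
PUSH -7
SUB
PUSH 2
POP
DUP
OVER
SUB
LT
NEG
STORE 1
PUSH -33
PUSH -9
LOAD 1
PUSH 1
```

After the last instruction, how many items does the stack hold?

4

PUSH 7   : 7
PUSH -7  : 7 -7
SUB      : 14
PUSH 2   : 14 2
POP      : 14
DUP      : 14 14
OVER     : 14 14 14
SUB      : 14 0
LT       : 0
NEG      : 0
STORE 1  : (empty)
PUSH -33 : -33
PUSH -9  : -33 -9
LOAD 1   : -33 -9 0
PUSH 1   : -33 -9 0 1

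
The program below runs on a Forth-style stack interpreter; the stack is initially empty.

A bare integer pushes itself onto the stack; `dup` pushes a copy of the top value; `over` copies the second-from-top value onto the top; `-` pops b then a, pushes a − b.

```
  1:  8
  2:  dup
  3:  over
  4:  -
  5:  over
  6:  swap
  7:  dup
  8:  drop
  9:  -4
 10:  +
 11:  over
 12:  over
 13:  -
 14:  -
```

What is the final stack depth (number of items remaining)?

8    → [8]
dup  → [8, 8]
over → [8, 8, 8]
-    → [8, 0]
over → [8, 0, 8]
swap → [8, 8, 0]
dup  → [8, 8, 0, 0]
drop → [8, 8, 0]
-4   → [8, 8, 0, -4]
+    → [8, 8, -4]
over → [8, 8, -4, 8]
over → [8, 8, -4, 8, -4]
-    → [8, 8, -4, 12]
-    → [8, 8, -16]

3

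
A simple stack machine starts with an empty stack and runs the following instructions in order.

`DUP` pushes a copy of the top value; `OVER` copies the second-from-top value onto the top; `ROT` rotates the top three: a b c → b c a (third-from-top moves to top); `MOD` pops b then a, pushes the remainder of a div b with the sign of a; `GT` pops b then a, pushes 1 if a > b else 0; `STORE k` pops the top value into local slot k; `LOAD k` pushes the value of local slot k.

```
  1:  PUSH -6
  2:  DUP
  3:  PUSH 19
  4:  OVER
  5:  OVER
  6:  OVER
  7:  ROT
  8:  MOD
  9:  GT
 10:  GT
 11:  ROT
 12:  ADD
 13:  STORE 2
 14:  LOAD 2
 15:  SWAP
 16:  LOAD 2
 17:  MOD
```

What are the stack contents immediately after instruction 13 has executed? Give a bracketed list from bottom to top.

[-6]

PUSH -6 → [-6]
DUP     → [-6, -6]
PUSH 19 → [-6, -6, 19]
OVER    → [-6, -6, 19, -6]
OVER    → [-6, -6, 19, -6, 19]
OVER    → [-6, -6, 19, -6, 19, -6]
ROT     → [-6, -6, 19, 19, -6, -6]
MOD     → [-6, -6, 19, 19, 0]
GT      → [-6, -6, 19, 1]
GT      → [-6, -6, 1]
ROT     → [-6, 1, -6]
ADD     → [-6, -5]
STORE 2 → [-6]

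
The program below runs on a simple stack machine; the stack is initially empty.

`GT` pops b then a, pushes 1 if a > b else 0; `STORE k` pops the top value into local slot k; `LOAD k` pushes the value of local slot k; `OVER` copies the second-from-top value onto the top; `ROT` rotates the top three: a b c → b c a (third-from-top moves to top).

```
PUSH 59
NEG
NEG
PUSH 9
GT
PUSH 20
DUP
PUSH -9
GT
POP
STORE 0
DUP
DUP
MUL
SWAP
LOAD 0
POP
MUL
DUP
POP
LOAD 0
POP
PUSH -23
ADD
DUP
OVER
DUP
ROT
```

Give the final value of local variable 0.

PUSH 59   [59]
NEG       [-59]
NEG       [59]
PUSH 9    [59, 9]
GT        [1]
PUSH 20   [1, 20]
DUP       [1, 20, 20]
PUSH -9   [1, 20, 20, -9]
GT        [1, 20, 1]
POP       [1, 20]
STORE 0   [1]
DUP       [1, 1]
DUP       [1, 1, 1]
MUL       [1, 1]
SWAP      [1, 1]
LOAD 0    [1, 1, 20]
POP       [1, 1]
MUL       [1]
DUP       [1, 1]
POP       [1]
LOAD 0    [1, 20]
POP       [1]
PUSH -23  [1, -23]
ADD       [-22]
DUP       [-22, -22]
OVER      [-22, -22, -22]
DUP       [-22, -22, -22, -22]
ROT       [-22, -22, -22, -22]

20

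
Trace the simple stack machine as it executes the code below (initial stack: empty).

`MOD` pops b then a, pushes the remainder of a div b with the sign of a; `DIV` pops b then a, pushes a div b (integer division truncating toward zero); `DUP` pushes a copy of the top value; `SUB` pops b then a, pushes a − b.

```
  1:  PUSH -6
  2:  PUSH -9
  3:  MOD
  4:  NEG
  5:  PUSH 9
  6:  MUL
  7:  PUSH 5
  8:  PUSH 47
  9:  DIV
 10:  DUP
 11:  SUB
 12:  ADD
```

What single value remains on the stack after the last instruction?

54

PUSH -6  -6
PUSH -9  -6 -9
MOD      -6
NEG      6
PUSH 9   6 9
MUL      54
PUSH 5   54 5
PUSH 47  54 5 47
DIV      54 0
DUP      54 0 0
SUB      54 0
ADD      54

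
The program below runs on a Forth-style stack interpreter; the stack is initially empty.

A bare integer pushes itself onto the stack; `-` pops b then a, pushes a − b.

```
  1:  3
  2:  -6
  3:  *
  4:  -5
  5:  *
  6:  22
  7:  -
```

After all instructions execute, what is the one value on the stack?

68

3  → 3
-6 → 3 -6
*  → -18
-5 → -18 -5
*  → 90
22 → 90 22
-  → 68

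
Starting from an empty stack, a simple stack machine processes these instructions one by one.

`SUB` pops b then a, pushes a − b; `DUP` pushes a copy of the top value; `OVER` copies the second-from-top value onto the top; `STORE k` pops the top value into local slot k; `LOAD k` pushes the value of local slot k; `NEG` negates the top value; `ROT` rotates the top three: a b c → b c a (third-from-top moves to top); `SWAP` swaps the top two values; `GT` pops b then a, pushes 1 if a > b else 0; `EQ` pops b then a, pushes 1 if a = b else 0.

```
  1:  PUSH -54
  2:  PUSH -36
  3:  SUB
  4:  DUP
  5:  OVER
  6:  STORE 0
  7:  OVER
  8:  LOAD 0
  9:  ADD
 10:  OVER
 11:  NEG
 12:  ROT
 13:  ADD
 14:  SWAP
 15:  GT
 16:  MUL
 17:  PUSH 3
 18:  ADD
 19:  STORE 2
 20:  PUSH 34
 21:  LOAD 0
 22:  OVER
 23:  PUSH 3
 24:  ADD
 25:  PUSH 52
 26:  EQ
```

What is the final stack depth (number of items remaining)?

3

PUSH -54  -54
PUSH -36  -54 -36
SUB       -18
DUP       -18 -18
OVER      -18 -18 -18
STORE 0   -18 -18
OVER      -18 -18 -18
LOAD 0    -18 -18 -18 -18
ADD       -18 -18 -36
OVER      -18 -18 -36 -18
NEG       -18 -18 -36 18
ROT       -18 -36 18 -18
ADD       -18 -36 0
SWAP      -18 0 -36
GT        -18 1
MUL       -18
PUSH 3    -18 3
ADD       -15
STORE 2   (empty)
PUSH 34   34
LOAD 0    34 -18
OVER      34 -18 34
PUSH 3    34 -18 34 3
ADD       34 -18 37
PUSH 52   34 -18 37 52
EQ        34 -18 0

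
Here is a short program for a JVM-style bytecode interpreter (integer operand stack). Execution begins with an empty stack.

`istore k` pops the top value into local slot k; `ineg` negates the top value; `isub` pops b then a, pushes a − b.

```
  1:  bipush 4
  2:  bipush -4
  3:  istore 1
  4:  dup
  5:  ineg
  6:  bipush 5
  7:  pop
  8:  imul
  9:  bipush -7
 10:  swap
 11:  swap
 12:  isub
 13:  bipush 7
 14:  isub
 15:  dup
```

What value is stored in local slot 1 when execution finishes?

-4

bipush 4   [4]
bipush -4  [4, -4]
istore 1   [4]
dup        [4, 4]
ineg       [4, -4]
bipush 5   [4, -4, 5]
pop        [4, -4]
imul       [-16]
bipush -7  [-16, -7]
swap       [-7, -16]
swap       [-16, -7]
isub       [-9]
bipush 7   [-9, 7]
isub       [-16]
dup        [-16, -16]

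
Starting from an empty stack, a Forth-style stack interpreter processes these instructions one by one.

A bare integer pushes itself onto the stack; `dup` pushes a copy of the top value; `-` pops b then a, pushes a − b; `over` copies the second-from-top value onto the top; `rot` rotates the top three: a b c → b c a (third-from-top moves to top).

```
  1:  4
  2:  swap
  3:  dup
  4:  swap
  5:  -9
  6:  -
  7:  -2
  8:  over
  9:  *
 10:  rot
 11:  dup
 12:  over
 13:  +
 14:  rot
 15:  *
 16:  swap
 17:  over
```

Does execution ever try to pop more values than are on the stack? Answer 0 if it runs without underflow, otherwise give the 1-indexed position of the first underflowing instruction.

4 : 4
swap  — needs 2 operands, stack has 1 → underflow

2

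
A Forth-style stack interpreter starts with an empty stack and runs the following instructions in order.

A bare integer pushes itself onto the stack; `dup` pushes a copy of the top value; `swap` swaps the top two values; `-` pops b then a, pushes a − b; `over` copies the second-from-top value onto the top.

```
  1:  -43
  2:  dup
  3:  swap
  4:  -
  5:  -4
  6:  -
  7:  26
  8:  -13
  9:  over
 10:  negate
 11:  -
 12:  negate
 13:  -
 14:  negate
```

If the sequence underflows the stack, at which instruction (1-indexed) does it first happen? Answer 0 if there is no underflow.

0

-43    -> [-43]
dup    -> [-43, -43]
swap   -> [-43, -43]
-      -> [0]
-4     -> [0, -4]
-      -> [4]
26     -> [4, 26]
-13    -> [4, 26, -13]
over   -> [4, 26, -13, 26]
negate -> [4, 26, -13, -26]
-      -> [4, 26, 13]
negate -> [4, 26, -13]
-      -> [4, 39]
negate -> [4, -39]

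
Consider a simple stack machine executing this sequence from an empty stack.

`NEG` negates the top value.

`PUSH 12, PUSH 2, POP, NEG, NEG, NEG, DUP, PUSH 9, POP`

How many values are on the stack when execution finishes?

PUSH 12 → 12
PUSH 2  → 12 2
POP     → 12
NEG     → -12
NEG     → 12
NEG     → -12
DUP     → -12 -12
PUSH 9  → -12 -12 9
POP     → -12 -12

2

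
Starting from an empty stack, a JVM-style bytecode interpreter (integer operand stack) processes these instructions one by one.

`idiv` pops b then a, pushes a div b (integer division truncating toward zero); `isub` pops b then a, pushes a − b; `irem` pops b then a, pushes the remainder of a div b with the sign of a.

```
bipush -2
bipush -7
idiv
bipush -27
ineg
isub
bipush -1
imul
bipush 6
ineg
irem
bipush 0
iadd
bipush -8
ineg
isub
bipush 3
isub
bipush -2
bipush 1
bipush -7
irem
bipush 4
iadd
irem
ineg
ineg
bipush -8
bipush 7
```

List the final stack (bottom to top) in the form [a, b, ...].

bipush -2   [-2]
bipush -7   [-2, -7]
idiv        [0]
bipush -27  [0, -27]
ineg        [0, 27]
isub        [-27]
bipush -1   [-27, -1]
imul        [27]
bipush 6    [27, 6]
ineg        [27, -6]
irem        [3]
bipush 0    [3, 0]
iadd        [3]
bipush -8   [3, -8]
ineg        [3, 8]
isub        [-5]
bipush 3    [-5, 3]
isub        [-8]
bipush -2   [-8, -2]
bipush 1    [-8, -2, 1]
bipush -7   [-8, -2, 1, -7]
irem        [-8, -2, 1]
bipush 4    [-8, -2, 1, 4]
iadd        [-8, -2, 5]
irem        [-8, -2]
ineg        [-8, 2]
ineg        [-8, -2]
bipush -8   [-8, -2, -8]
bipush 7    [-8, -2, -8, 7]

[-8, -2, -8, 7]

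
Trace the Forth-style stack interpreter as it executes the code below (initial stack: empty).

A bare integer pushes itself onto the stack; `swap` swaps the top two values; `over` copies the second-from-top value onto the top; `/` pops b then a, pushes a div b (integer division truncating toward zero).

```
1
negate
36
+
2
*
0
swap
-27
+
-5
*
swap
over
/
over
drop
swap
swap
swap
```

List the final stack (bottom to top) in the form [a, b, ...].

1      → [1]
negate → [-1]
36     → [-1, 36]
+      → [35]
2      → [35, 2]
*      → [70]
0      → [70, 0]
swap   → [0, 70]
-27    → [0, 70, -27]
+      → [0, 43]
-5     → [0, 43, -5]
*      → [0, -215]
swap   → [-215, 0]
over   → [-215, 0, -215]
/      → [-215, 0]
over   → [-215, 0, -215]
drop   → [-215, 0]
swap   → [0, -215]
swap   → [-215, 0]
swap   → [0, -215]

[0, -215]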